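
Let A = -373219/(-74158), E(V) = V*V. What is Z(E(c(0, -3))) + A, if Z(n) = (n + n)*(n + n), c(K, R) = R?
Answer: 3485773/10594 ≈ 329.03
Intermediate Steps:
E(V) = V²
Z(n) = 4*n² (Z(n) = (2*n)*(2*n) = 4*n²)
A = 53317/10594 (A = -373219*(-1/74158) = 53317/10594 ≈ 5.0328)
Z(E(c(0, -3))) + A = 4*((-3)²)² + 53317/10594 = 4*9² + 53317/10594 = 4*81 + 53317/10594 = 324 + 53317/10594 = 3485773/10594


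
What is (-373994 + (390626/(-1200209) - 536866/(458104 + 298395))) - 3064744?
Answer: -3122226862762360126/907956908291 ≈ -3.4387e+6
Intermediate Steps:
(-373994 + (390626/(-1200209) - 536866/(458104 + 298395))) - 3064744 = (-373994 + (390626*(-1/1200209) - 536866/756499)) - 3064744 = (-373994 + (-390626/1200209 - 536866*1/756499)) - 3064744 = (-373994 + (-390626/1200209 - 536866/756499)) - 3064744 = (-373994 - 939859583368/907956908291) - 3064744 = -339571375818967622/907956908291 - 3064744 = -3122226862762360126/907956908291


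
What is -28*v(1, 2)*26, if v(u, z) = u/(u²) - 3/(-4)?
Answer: -1274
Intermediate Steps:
v(u, z) = ¾ + 1/u (v(u, z) = u/u² - 3*(-¼) = 1/u + ¾ = ¾ + 1/u)
-28*v(1, 2)*26 = -28*(¾ + 1/1)*26 = -28*(¾ + 1)*26 = -28*7/4*26 = -49*26 = -1274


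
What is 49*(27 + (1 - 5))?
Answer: 1127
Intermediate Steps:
49*(27 + (1 - 5)) = 49*(27 - 4) = 49*23 = 1127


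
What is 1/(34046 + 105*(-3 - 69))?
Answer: 1/26486 ≈ 3.7756e-5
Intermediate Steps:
1/(34046 + 105*(-3 - 69)) = 1/(34046 + 105*(-72)) = 1/(34046 - 7560) = 1/26486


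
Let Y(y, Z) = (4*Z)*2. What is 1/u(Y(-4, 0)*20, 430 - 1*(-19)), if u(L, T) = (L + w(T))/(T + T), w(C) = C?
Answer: 2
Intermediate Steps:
Y(y, Z) = 8*Z
u(L, T) = (L + T)/(2*T) (u(L, T) = (L + T)/(T + T) = (L + T)/((2*T)) = (L + T)*(1/(2*T)) = (L + T)/(2*T))
1/u(Y(-4, 0)*20, 430 - 1*(-19)) = 1/(((8*0)*20 + (430 - 1*(-19)))/(2*(430 - 1*(-19)))) = 1/((0*20 + (430 + 19))/(2*(430 + 19))) = 1/((½)*(0 + 449)/449) = 1/((½)*(1/449)*449) = 1/(½) = 2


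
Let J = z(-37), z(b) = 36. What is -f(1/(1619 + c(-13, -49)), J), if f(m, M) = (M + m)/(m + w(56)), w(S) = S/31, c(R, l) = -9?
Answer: -1796791/90191 ≈ -19.922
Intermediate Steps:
J = 36
w(S) = S/31 (w(S) = S*(1/31) = S/31)
f(m, M) = (M + m)/(56/31 + m) (f(m, M) = (M + m)/(m + (1/31)*56) = (M + m)/(m + 56/31) = (M + m)/(56/31 + m))
-f(1/(1619 + c(-13, -49)), J) = -31*(36 + 1/(1619 - 9))/(56 + 31/(1619 - 9)) = -31*(36 + 1/1610)/(56 + 31/1610) = -31*(36 + 1/1610)/(56 + 31*(1/1610)) = -31*57961/((56 + 31/1610)*1610) = -31*57961/(90191/1610*1610) = -31*1610*57961/(90191*1610) = -1*1796791/90191 = -1796791/90191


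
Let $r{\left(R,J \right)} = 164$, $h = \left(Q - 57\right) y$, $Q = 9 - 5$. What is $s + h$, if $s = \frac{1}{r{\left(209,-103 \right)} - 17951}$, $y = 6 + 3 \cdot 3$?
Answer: $- \frac{14140666}{17787} \approx -795.0$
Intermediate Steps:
$y = 15$ ($y = 6 + 9 = 15$)
$Q = 4$
$h = -795$ ($h = \left(4 - 57\right) 15 = \left(-53\right) 15 = -795$)
$s = - \frac{1}{17787}$ ($s = \frac{1}{164 - 17951} = \frac{1}{-17787} = - \frac{1}{17787} \approx -5.6221 \cdot 10^{-5}$)
$s + h = - \frac{1}{17787} - 795 = - \frac{14140666}{17787}$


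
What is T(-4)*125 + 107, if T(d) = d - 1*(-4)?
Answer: 107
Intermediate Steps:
T(d) = 4 + d (T(d) = d + 4 = 4 + d)
T(-4)*125 + 107 = (4 - 4)*125 + 107 = 0*125 + 107 = 0 + 107 = 107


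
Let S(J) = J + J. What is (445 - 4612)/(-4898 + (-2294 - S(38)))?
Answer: 4167/7268 ≈ 0.57333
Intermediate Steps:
S(J) = 2*J
(445 - 4612)/(-4898 + (-2294 - S(38))) = (445 - 4612)/(-4898 + (-2294 - 2*38)) = -4167/(-4898 + (-2294 - 1*76)) = -4167/(-4898 + (-2294 - 76)) = -4167/(-4898 - 2370) = -4167/(-7268) = -4167*(-1/7268) = 4167/7268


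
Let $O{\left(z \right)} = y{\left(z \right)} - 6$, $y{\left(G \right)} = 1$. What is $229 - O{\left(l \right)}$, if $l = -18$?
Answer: $234$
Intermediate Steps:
$O{\left(z \right)} = -5$ ($O{\left(z \right)} = 1 - 6 = -5$)
$229 - O{\left(l \right)} = 229 - -5 = 229 + 5 = 234$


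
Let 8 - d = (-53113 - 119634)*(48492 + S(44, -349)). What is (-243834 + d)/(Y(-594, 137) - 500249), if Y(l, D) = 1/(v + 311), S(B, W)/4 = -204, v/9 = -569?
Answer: -39613438722260/2406197691 ≈ -16463.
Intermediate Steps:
v = -5121 (v = 9*(-569) = -5121)
S(B, W) = -816 (S(B, W) = 4*(-204) = -816)
Y(l, D) = -1/4810 (Y(l, D) = 1/(-5121 + 311) = 1/(-4810) = -1/4810)
d = 8235885980 (d = 8 - (-53113 - 119634)*(48492 - 816) = 8 - (-172747)*47676 = 8 - 1*(-8235885972) = 8 + 8235885972 = 8235885980)
(-243834 + d)/(Y(-594, 137) - 500249) = (-243834 + 8235885980)/(-1/4810 - 500249) = 8235642146/(-2406197691/4810) = 8235642146*(-4810/2406197691) = -39613438722260/2406197691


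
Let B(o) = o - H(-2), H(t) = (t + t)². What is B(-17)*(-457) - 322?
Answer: 14759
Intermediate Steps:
H(t) = 4*t² (H(t) = (2*t)² = 4*t²)
B(o) = -16 + o (B(o) = o - 4*(-2)² = o - 4*4 = o - 1*16 = o - 16 = -16 + o)
B(-17)*(-457) - 322 = (-16 - 17)*(-457) - 322 = -33*(-457) - 322 = 15081 - 322 = 14759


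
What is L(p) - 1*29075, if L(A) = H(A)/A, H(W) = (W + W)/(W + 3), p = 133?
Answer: -1977099/68 ≈ -29075.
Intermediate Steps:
H(W) = 2*W/(3 + W) (H(W) = (2*W)/(3 + W) = 2*W/(3 + W))
L(A) = 2/(3 + A) (L(A) = (2*A/(3 + A))/A = 2/(3 + A))
L(p) - 1*29075 = 2/(3 + 133) - 1*29075 = 2/136 - 29075 = 2*(1/136) - 29075 = 1/68 - 29075 = -1977099/68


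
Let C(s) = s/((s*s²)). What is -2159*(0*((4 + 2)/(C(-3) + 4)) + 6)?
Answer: -12954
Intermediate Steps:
C(s) = s⁻² (C(s) = s/(s³) = s/s³ = s⁻²)
-2159*(0*((4 + 2)/(C(-3) + 4)) + 6) = -2159*(0*((4 + 2)/((-3)⁻² + 4)) + 6) = -2159*(0*(6/(⅑ + 4)) + 6) = -2159*(0*(6/(37/9)) + 6) = -2159*(0*(6*(9/37)) + 6) = -2159*(0*(54/37) + 6) = -2159*(0 + 6) = -2159*6 = -12954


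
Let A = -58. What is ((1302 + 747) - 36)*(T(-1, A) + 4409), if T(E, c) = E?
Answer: 8873304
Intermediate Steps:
((1302 + 747) - 36)*(T(-1, A) + 4409) = ((1302 + 747) - 36)*(-1 + 4409) = (2049 - 36)*4408 = 2013*4408 = 8873304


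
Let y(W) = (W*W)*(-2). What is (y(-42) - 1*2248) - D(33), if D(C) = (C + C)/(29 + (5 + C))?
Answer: -387058/67 ≈ -5777.0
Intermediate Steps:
y(W) = -2*W² (y(W) = W²*(-2) = -2*W²)
D(C) = 2*C/(34 + C) (D(C) = (2*C)/(34 + C) = 2*C/(34 + C))
(y(-42) - 1*2248) - D(33) = (-2*(-42)² - 1*2248) - 2*33/(34 + 33) = (-2*1764 - 2248) - 2*33/67 = (-3528 - 2248) - 2*33/67 = -5776 - 1*66/67 = -5776 - 66/67 = -387058/67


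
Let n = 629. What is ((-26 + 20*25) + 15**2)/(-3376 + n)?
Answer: -699/2747 ≈ -0.25446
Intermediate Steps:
((-26 + 20*25) + 15**2)/(-3376 + n) = ((-26 + 20*25) + 15**2)/(-3376 + 629) = ((-26 + 500) + 225)/(-2747) = (474 + 225)*(-1/2747) = 699*(-1/2747) = -699/2747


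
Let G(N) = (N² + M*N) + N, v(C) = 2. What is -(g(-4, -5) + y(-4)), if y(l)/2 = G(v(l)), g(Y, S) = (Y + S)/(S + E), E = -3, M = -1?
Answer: -73/8 ≈ -9.1250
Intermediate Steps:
g(Y, S) = (S + Y)/(-3 + S) (g(Y, S) = (Y + S)/(S - 3) = (S + Y)/(-3 + S))
G(N) = N² (G(N) = (N² - N) + N = N²)
y(l) = 8 (y(l) = 2*2² = 2*4 = 8)
-(g(-4, -5) + y(-4)) = -((-5 - 4)/(-3 - 5) + 8) = -(-9/(-8) + 8) = -(-⅛*(-9) + 8) = -(9/8 + 8) = -1*73/8 = -73/8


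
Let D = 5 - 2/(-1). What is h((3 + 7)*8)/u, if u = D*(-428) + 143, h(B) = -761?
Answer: 761/2853 ≈ 0.26674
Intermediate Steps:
D = 7 (D = 5 - 1*(-2) = 5 + 2 = 7)
u = -2853 (u = 7*(-428) + 143 = -2996 + 143 = -2853)
h((3 + 7)*8)/u = -761/(-2853) = -761*(-1/2853) = 761/2853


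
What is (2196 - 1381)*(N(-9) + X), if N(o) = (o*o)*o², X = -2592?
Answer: 3234735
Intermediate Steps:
N(o) = o⁴ (N(o) = o²*o² = o⁴)
(2196 - 1381)*(N(-9) + X) = (2196 - 1381)*((-9)⁴ - 2592) = 815*(6561 - 2592) = 815*3969 = 3234735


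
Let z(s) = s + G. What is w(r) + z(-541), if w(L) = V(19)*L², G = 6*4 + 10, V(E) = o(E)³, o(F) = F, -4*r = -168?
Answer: 12098769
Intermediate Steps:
r = 42 (r = -¼*(-168) = 42)
V(E) = E³
G = 34 (G = 24 + 10 = 34)
w(L) = 6859*L² (w(L) = 19³*L² = 6859*L²)
z(s) = 34 + s (z(s) = s + 34 = 34 + s)
w(r) + z(-541) = 6859*42² + (34 - 541) = 6859*1764 - 507 = 12099276 - 507 = 12098769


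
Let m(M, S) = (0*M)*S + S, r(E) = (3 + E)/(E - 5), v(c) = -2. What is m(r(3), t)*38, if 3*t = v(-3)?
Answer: -76/3 ≈ -25.333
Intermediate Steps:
t = -⅔ (t = (⅓)*(-2) = -⅔ ≈ -0.66667)
r(E) = (3 + E)/(-5 + E)
m(M, S) = S (m(M, S) = 0*S + S = 0 + S = S)
m(r(3), t)*38 = -⅔*38 = -76/3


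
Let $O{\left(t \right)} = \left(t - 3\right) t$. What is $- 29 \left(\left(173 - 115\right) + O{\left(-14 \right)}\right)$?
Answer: $-8584$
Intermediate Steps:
$O{\left(t \right)} = t \left(-3 + t\right)$ ($O{\left(t \right)} = \left(-3 + t\right) t = t \left(-3 + t\right)$)
$- 29 \left(\left(173 - 115\right) + O{\left(-14 \right)}\right) = - 29 \left(\left(173 - 115\right) - 14 \left(-3 - 14\right)\right) = - 29 \left(58 - -238\right) = - 29 \left(58 + 238\right) = \left(-29\right) 296 = -8584$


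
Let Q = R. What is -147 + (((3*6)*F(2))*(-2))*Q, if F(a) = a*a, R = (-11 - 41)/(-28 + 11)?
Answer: -9987/17 ≈ -587.47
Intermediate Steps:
R = 52/17 (R = -52/(-17) = -52*(-1/17) = 52/17 ≈ 3.0588)
Q = 52/17 ≈ 3.0588
F(a) = a²
-147 + (((3*6)*F(2))*(-2))*Q = -147 + (((3*6)*2²)*(-2))*(52/17) = -147 + ((18*4)*(-2))*(52/17) = -147 + (72*(-2))*(52/17) = -147 - 144*52/17 = -147 - 7488/17 = -9987/17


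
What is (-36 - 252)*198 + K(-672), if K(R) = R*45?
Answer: -87264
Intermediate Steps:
K(R) = 45*R
(-36 - 252)*198 + K(-672) = (-36 - 252)*198 + 45*(-672) = -288*198 - 30240 = -57024 - 30240 = -87264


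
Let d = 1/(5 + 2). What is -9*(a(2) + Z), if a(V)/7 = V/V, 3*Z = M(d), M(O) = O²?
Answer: -3090/49 ≈ -63.061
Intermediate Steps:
d = ⅐ (d = 1/7 = ⅐ ≈ 0.14286)
Z = 1/147 (Z = (⅐)²/3 = (⅓)*(1/49) = 1/147 ≈ 0.0068027)
a(V) = 7 (a(V) = 7*(V/V) = 7*1 = 7)
-9*(a(2) + Z) = -9*(7 + 1/147) = -9*1030/147 = -3090/49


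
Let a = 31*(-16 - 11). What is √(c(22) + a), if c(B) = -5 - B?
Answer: 12*I*√6 ≈ 29.394*I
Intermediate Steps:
a = -837 (a = 31*(-27) = -837)
√(c(22) + a) = √((-5 - 1*22) - 837) = √((-5 - 22) - 837) = √(-27 - 837) = √(-864) = 12*I*√6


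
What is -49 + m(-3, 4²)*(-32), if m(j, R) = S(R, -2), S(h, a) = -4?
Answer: 79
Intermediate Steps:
m(j, R) = -4
-49 + m(-3, 4²)*(-32) = -49 - 4*(-32) = -49 + 128 = 79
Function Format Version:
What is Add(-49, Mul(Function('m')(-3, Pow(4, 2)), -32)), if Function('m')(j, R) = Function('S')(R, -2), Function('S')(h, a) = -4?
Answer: 79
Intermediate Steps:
Function('m')(j, R) = -4
Add(-49, Mul(Function('m')(-3, Pow(4, 2)), -32)) = Add(-49, Mul(-4, -32)) = Add(-49, 128) = 79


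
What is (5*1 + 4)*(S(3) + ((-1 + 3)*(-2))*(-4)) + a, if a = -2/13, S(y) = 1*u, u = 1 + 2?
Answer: 2221/13 ≈ 170.85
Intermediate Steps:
u = 3
S(y) = 3 (S(y) = 1*3 = 3)
a = -2/13 (a = -2*1/13 = -2/13 ≈ -0.15385)
(5*1 + 4)*(S(3) + ((-1 + 3)*(-2))*(-4)) + a = (5*1 + 4)*(3 + ((-1 + 3)*(-2))*(-4)) - 2/13 = (5 + 4)*(3 + (2*(-2))*(-4)) - 2/13 = 9*(3 - 4*(-4)) - 2/13 = 9*(3 + 16) - 2/13 = 9*19 - 2/13 = 171 - 2/13 = 2221/13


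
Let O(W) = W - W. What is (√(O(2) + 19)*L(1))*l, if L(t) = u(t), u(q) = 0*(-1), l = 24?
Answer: 0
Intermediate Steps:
u(q) = 0
L(t) = 0
O(W) = 0
(√(O(2) + 19)*L(1))*l = (√(0 + 19)*0)*24 = (√19*0)*24 = 0*24 = 0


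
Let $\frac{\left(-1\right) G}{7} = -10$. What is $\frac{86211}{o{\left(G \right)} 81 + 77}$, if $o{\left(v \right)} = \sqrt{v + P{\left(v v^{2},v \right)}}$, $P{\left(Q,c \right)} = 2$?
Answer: $- \frac{6638247}{466463} + \frac{41898546 \sqrt{2}}{466463} \approx 112.8$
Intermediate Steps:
$G = 70$ ($G = \left(-7\right) \left(-10\right) = 70$)
$o{\left(v \right)} = \sqrt{2 + v}$ ($o{\left(v \right)} = \sqrt{v + 2} = \sqrt{2 + v}$)
$\frac{86211}{o{\left(G \right)} 81 + 77} = \frac{86211}{\sqrt{2 + 70} \cdot 81 + 77} = \frac{86211}{\sqrt{72} \cdot 81 + 77} = \frac{86211}{6 \sqrt{2} \cdot 81 + 77} = \frac{86211}{486 \sqrt{2} + 77} = \frac{86211}{77 + 486 \sqrt{2}}$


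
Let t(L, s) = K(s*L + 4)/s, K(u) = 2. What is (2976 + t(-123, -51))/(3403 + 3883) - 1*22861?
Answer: -4247337886/185793 ≈ -22861.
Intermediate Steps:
t(L, s) = 2/s
(2976 + t(-123, -51))/(3403 + 3883) - 1*22861 = (2976 + 2/(-51))/(3403 + 3883) - 1*22861 = (2976 + 2*(-1/51))/7286 - 22861 = (2976 - 2/51)*(1/7286) - 22861 = (151774/51)*(1/7286) - 22861 = 75887/185793 - 22861 = -4247337886/185793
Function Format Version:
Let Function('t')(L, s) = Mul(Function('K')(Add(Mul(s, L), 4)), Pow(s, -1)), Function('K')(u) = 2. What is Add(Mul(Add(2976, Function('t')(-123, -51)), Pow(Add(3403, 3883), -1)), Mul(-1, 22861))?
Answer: Rational(-4247337886, 185793) ≈ -22861.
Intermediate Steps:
Function('t')(L, s) = Mul(2, Pow(s, -1))
Add(Mul(Add(2976, Function('t')(-123, -51)), Pow(Add(3403, 3883), -1)), Mul(-1, 22861)) = Add(Mul(Add(2976, Mul(2, Pow(-51, -1))), Pow(Add(3403, 3883), -1)), Mul(-1, 22861)) = Add(Mul(Add(2976, Mul(2, Rational(-1, 51))), Pow(7286, -1)), -22861) = Add(Mul(Add(2976, Rational(-2, 51)), Rational(1, 7286)), -22861) = Add(Mul(Rational(151774, 51), Rational(1, 7286)), -22861) = Add(Rational(75887, 185793), -22861) = Rational(-4247337886, 185793)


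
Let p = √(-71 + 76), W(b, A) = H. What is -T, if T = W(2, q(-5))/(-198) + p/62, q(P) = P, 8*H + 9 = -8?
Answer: -17/1584 - √5/62 ≈ -0.046798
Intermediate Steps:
H = -17/8 (H = -9/8 + (⅛)*(-8) = -9/8 - 1 = -17/8 ≈ -2.1250)
W(b, A) = -17/8
p = √5 ≈ 2.2361
T = 17/1584 + √5/62 (T = -17/8/(-198) + √5/62 = -17/8*(-1/198) + √5*(1/62) = 17/1584 + √5/62 ≈ 0.046798)
-T = -(17/1584 + √5/62) = -17/1584 - √5/62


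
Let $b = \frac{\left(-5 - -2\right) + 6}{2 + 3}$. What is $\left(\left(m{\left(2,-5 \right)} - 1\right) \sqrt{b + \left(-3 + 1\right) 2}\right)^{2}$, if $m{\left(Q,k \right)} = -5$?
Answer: $- \frac{612}{5} \approx -122.4$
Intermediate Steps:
$b = \frac{3}{5}$ ($b = \frac{\left(-5 + 2\right) + 6}{5} = \left(-3 + 6\right) \frac{1}{5} = 3 \cdot \frac{1}{5} = \frac{3}{5} \approx 0.6$)
$\left(\left(m{\left(2,-5 \right)} - 1\right) \sqrt{b + \left(-3 + 1\right) 2}\right)^{2} = \left(\left(-5 - 1\right) \sqrt{\frac{3}{5} + \left(-3 + 1\right) 2}\right)^{2} = \left(- 6 \sqrt{\frac{3}{5} - 4}\right)^{2} = \left(- 6 \sqrt{- \frac{17}{5}}\right)^{2} = \left(- 6 \frac{i \sqrt{85}}{5}\right)^{2} = \left(- \frac{6 i \sqrt{85}}{5}\right)^{2} = - \frac{612}{5}$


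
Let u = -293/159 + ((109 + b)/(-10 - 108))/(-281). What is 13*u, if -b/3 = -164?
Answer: -125056555/5272122 ≈ -23.720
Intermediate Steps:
b = 492 (b = -3*(-164) = 492)
u = -9619735/5272122 (u = -293/159 + ((109 + 492)/(-10 - 108))/(-281) = -293*1/159 + (601/(-118))*(-1/281) = -293/159 + (601*(-1/118))*(-1/281) = -293/159 - 601/118*(-1/281) = -293/159 + 601/33158 = -9619735/5272122 ≈ -1.8246)
13*u = 13*(-9619735/5272122) = -125056555/5272122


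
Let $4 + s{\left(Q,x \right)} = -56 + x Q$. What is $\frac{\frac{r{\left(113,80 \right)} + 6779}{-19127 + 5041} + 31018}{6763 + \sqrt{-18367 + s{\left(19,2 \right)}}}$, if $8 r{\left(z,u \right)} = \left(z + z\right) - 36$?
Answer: $\frac{3939787861501}{859369167984} - \frac{582550327 i \sqrt{18389}}{859369167984} \approx 4.5845 - 0.091925 i$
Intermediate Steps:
$s{\left(Q,x \right)} = -60 + Q x$ ($s{\left(Q,x \right)} = -4 + \left(-56 + x Q\right) = -4 + \left(-56 + Q x\right) = -60 + Q x$)
$r{\left(z,u \right)} = - \frac{9}{2} + \frac{z}{4}$ ($r{\left(z,u \right)} = \frac{\left(z + z\right) - 36}{8} = \frac{2 z - 36}{8} = \frac{-36 + 2 z}{8} = - \frac{9}{2} + \frac{z}{4}$)
$\frac{\frac{r{\left(113,80 \right)} + 6779}{-19127 + 5041} + 31018}{6763 + \sqrt{-18367 + s{\left(19,2 \right)}}} = \frac{\frac{\left(- \frac{9}{2} + \frac{1}{4} \cdot 113\right) + 6779}{-19127 + 5041} + 31018}{6763 + \sqrt{-18367 + \left(-60 + 19 \cdot 2\right)}} = \frac{\frac{\left(- \frac{9}{2} + \frac{113}{4}\right) + 6779}{-14086} + 31018}{6763 + \sqrt{-18367 + \left(-60 + 38\right)}} = \frac{\left(\frac{95}{4} + 6779\right) \left(- \frac{1}{14086}\right) + 31018}{6763 + \sqrt{-18367 - 22}} = \frac{\frac{27211}{4} \left(- \frac{1}{14086}\right) + 31018}{6763 + \sqrt{-18389}} = \frac{- \frac{27211}{56344} + 31018}{6763 + i \sqrt{18389}} = \frac{1747650981}{56344 \left(6763 + i \sqrt{18389}\right)}$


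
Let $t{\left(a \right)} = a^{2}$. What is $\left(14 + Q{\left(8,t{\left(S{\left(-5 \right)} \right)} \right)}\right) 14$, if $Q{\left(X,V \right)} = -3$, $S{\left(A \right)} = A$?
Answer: $154$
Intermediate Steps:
$\left(14 + Q{\left(8,t{\left(S{\left(-5 \right)} \right)} \right)}\right) 14 = \left(14 - 3\right) 14 = 11 \cdot 14 = 154$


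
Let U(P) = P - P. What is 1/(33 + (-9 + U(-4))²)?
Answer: 1/114 ≈ 0.0087719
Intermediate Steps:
U(P) = 0
1/(33 + (-9 + U(-4))²) = 1/(33 + (-9 + 0)²) = 1/(33 + (-9)²) = 1/(33 + 81) = 1/114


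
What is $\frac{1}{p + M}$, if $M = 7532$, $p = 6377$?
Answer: $\frac{1}{13909} \approx 7.1896 \cdot 10^{-5}$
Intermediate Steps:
$\frac{1}{p + M} = \frac{1}{6377 + 7532} = \frac{1}{13909}$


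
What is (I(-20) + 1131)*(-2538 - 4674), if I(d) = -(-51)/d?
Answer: -40691907/5 ≈ -8.1384e+6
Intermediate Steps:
I(d) = 51/d
(I(-20) + 1131)*(-2538 - 4674) = (51/(-20) + 1131)*(-2538 - 4674) = (51*(-1/20) + 1131)*(-7212) = (-51/20 + 1131)*(-7212) = (22569/20)*(-7212) = -40691907/5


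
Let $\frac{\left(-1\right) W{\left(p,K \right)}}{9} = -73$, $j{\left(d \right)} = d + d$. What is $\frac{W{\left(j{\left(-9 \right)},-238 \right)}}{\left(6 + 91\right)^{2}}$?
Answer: $\frac{657}{9409} \approx 0.069827$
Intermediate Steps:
$j{\left(d \right)} = 2 d$
$W{\left(p,K \right)} = 657$ ($W{\left(p,K \right)} = \left(-9\right) \left(-73\right) = 657$)
$\frac{W{\left(j{\left(-9 \right)},-238 \right)}}{\left(6 + 91\right)^{2}} = \frac{657}{\left(6 + 91\right)^{2}} = \frac{657}{97^{2}} = \frac{657}{9409}$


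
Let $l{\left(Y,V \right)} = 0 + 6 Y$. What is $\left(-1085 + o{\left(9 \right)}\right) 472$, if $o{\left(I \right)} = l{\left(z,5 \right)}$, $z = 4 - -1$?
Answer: $-497960$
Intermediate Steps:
$z = 5$ ($z = 4 + 1 = 5$)
$l{\left(Y,V \right)} = 6 Y$
$o{\left(I \right)} = 30$ ($o{\left(I \right)} = 6 \cdot 5 = 30$)
$\left(-1085 + o{\left(9 \right)}\right) 472 = \left(-1085 + 30\right) 472 = \left(-1055\right) 472 = -497960$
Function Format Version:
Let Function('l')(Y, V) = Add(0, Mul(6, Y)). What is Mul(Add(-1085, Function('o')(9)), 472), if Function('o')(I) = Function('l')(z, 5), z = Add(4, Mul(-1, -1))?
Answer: -497960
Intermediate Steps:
z = 5 (z = Add(4, 1) = 5)
Function('l')(Y, V) = Mul(6, Y)
Function('o')(I) = 30 (Function('o')(I) = Mul(6, 5) = 30)
Mul(Add(-1085, Function('o')(9)), 472) = Mul(Add(-1085, 30), 472) = Mul(-1055, 472) = -497960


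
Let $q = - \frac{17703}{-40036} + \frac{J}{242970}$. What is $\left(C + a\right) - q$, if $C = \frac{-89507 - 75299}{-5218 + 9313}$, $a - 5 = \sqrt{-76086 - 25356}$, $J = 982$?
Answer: $- \frac{74398816631}{2084474340} + i \sqrt{101442} \approx -35.692 + 318.5 i$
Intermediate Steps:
$a = 5 + i \sqrt{101442}$ ($a = 5 + \sqrt{-76086 - 25356} = 5 + \sqrt{-101442} = 5 + i \sqrt{101442} \approx 5.0 + 318.5 i$)
$q = \frac{2170306631}{4863773460}$ ($q = - \frac{17703}{-40036} + \frac{982}{242970} = \left(-17703\right) \left(- \frac{1}{40036}\right) + 982 \cdot \frac{1}{242970} = \frac{17703}{40036} + \frac{491}{121485} = \frac{2170306631}{4863773460} \approx 0.44622$)
$C = - \frac{164806}{4095} \approx -40.246$
$\left(C + a\right) - q = \left(- \frac{164806}{4095} + \left(5 + i \sqrt{101442}\right)\right) - \frac{2170306631}{4863773460} = \left(- \frac{144331}{4095} + i \sqrt{101442}\right) - \frac{2170306631}{4863773460} = - \frac{74398816631}{2084474340} + i \sqrt{101442}$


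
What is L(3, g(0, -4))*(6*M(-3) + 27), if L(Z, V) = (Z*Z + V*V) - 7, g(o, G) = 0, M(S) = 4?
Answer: 102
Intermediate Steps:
L(Z, V) = -7 + V² + Z² (L(Z, V) = (Z² + V²) - 7 = (V² + Z²) - 7 = -7 + V² + Z²)
L(3, g(0, -4))*(6*M(-3) + 27) = (-7 + 0² + 3²)*(6*4 + 27) = (-7 + 0 + 9)*(24 + 27) = 2*51 = 102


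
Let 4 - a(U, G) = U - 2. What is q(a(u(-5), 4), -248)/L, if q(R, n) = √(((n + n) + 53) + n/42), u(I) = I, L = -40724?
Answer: -I*√197967/855204 ≈ -0.00052027*I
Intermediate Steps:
a(U, G) = 6 - U (a(U, G) = 4 - (U - 2) = 4 - (-2 + U) = 4 + (2 - U) = 6 - U)
q(R, n) = √(53 + 85*n/42) (q(R, n) = √((2*n + 53) + n*(1/42)) = √((53 + 2*n) + n/42) = √(53 + 85*n/42))
q(a(u(-5), 4), -248)/L = (√(93492 + 3570*(-248))/42)/(-40724) = (√(93492 - 885360)/42)*(-1/40724) = (√(-791868)/42)*(-1/40724) = ((2*I*√197967)/42)*(-1/40724) = (I*√197967/21)*(-1/40724) = -I*√197967/855204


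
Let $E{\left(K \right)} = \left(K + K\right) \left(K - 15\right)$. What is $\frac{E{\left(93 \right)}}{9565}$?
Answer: $\frac{14508}{9565} \approx 1.5168$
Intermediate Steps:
$E{\left(K \right)} = 2 K \left(-15 + K\right)$
$\frac{E{\left(93 \right)}}{9565} = \frac{2 \cdot 93 \left(-15 + 93\right)}{9565} = 2 \cdot 93 \cdot 78 \cdot \frac{1}{9565} = 14508 \cdot \frac{1}{9565} = \frac{14508}{9565}$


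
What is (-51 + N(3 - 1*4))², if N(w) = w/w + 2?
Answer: 2304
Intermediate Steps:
N(w) = 3 (N(w) = 1 + 2 = 3)
(-51 + N(3 - 1*4))² = (-51 + 3)² = (-48)² = 2304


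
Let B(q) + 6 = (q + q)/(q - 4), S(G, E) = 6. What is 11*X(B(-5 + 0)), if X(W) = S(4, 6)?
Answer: 66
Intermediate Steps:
B(q) = -6 + 2*q/(-4 + q) (B(q) = -6 + (q + q)/(q - 4) = -6 + (2*q)/(-4 + q) = -6 + 2*q/(-4 + q))
X(W) = 6
11*X(B(-5 + 0)) = 11*6 = 66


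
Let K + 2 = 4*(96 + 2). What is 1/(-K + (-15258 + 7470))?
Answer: -1/8178 ≈ -0.00012228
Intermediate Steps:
K = 390 (K = -2 + 4*(96 + 2) = -2 + 4*98 = -2 + 392 = 390)
1/(-K + (-15258 + 7470)) = 1/(-1*390 + (-15258 + 7470)) = 1/(-390 - 7788) = 1/(-8178) = -1/8178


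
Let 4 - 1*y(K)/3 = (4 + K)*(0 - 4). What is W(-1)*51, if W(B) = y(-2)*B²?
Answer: 1836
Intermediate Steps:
y(K) = 60 + 12*K (y(K) = 12 - 3*(4 + K)*(0 - 4) = 12 - 3*(4 + K)*(-4) = 12 - 3*(-16 - 4*K) = 12 + (48 + 12*K) = 60 + 12*K)
W(B) = 36*B² (W(B) = (60 + 12*(-2))*B² = (60 - 24)*B² = 36*B²)
W(-1)*51 = (36*(-1)²)*51 = (36*1)*51 = 36*51 = 1836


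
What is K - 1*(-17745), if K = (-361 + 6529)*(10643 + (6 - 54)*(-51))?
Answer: 80763033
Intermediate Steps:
K = 80745288 (K = 6168*(10643 - 48*(-51)) = 6168*(10643 + 2448) = 6168*13091 = 80745288)
K - 1*(-17745) = 80745288 - 1*(-17745) = 80745288 + 17745 = 80763033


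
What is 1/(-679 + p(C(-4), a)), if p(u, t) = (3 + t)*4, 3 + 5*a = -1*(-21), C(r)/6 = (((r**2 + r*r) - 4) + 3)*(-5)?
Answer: -5/3263 ≈ -0.0015323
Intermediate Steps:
C(r) = 30 - 60*r**2 (C(r) = 6*((((r**2 + r*r) - 4) + 3)*(-5)) = 6*((((r**2 + r**2) - 4) + 3)*(-5)) = 6*(((2*r**2 - 4) + 3)*(-5)) = 6*(((-4 + 2*r**2) + 3)*(-5)) = 6*((-1 + 2*r**2)*(-5)) = 6*(5 - 10*r**2) = 30 - 60*r**2)
a = 18/5 (a = -3/5 + (-1*(-21))/5 = -3/5 + (1/5)*21 = -3/5 + 21/5 = 18/5 ≈ 3.6000)
p(u, t) = 12 + 4*t
1/(-679 + p(C(-4), a)) = 1/(-679 + (12 + 4*(18/5))) = 1/(-679 + (12 + 72/5)) = 1/(-679 + 132/5) = 1/(-3263/5) = -5/3263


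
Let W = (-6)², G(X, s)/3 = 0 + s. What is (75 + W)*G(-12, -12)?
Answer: -3996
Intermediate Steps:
G(X, s) = 3*s (G(X, s) = 3*(0 + s) = 3*s)
W = 36
(75 + W)*G(-12, -12) = (75 + 36)*(3*(-12)) = 111*(-36) = -3996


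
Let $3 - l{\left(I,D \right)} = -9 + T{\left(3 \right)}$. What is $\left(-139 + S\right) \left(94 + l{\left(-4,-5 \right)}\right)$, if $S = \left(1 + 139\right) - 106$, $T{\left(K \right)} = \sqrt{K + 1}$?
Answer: $-10920$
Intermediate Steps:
$T{\left(K \right)} = \sqrt{1 + K}$
$l{\left(I,D \right)} = 10$ ($l{\left(I,D \right)} = 3 - \left(-9 + \sqrt{1 + 3}\right) = 3 - \left(-9 + \sqrt{4}\right) = 3 - \left(-9 + 2\right) = 3 - -7 = 3 + 7 = 10$)
$S = 34$ ($S = 140 - 106 = 34$)
$\left(-139 + S\right) \left(94 + l{\left(-4,-5 \right)}\right) = \left(-139 + 34\right) \left(94 + 10\right) = \left(-105\right) 104 = -10920$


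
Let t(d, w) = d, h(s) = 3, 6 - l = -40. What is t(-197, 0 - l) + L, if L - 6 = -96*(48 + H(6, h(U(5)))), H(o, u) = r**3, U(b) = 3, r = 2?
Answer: -5567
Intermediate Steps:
l = 46 (l = 6 - 1*(-40) = 6 + 40 = 46)
H(o, u) = 8 (H(o, u) = 2**3 = 8)
L = -5370 (L = 6 - 96*(48 + 8) = 6 - 96*56 = 6 - 5376 = -5370)
t(-197, 0 - l) + L = -197 - 5370 = -5567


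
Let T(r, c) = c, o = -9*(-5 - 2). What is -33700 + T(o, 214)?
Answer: -33486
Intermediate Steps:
o = 63 (o = -9*(-7) = 63)
-33700 + T(o, 214) = -33700 + 214 = -33486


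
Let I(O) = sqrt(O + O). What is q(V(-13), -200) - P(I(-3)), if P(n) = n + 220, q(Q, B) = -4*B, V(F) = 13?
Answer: 580 - I*sqrt(6) ≈ 580.0 - 2.4495*I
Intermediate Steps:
I(O) = sqrt(2)*sqrt(O) (I(O) = sqrt(2*O) = sqrt(2)*sqrt(O))
P(n) = 220 + n
q(V(-13), -200) - P(I(-3)) = -4*(-200) - (220 + sqrt(2)*sqrt(-3)) = 800 - (220 + sqrt(2)*(I*sqrt(3))) = 800 - (220 + I*sqrt(6)) = 800 + (-220 - I*sqrt(6)) = 580 - I*sqrt(6)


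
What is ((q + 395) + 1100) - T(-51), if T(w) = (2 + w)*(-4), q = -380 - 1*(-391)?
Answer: 1310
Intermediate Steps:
q = 11 (q = -380 + 391 = 11)
T(w) = -8 - 4*w
((q + 395) + 1100) - T(-51) = ((11 + 395) + 1100) - (-8 - 4*(-51)) = (406 + 1100) - (-8 + 204) = 1506 - 1*196 = 1506 - 196 = 1310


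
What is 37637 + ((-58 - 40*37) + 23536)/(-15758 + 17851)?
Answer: 78796239/2093 ≈ 37648.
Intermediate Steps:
37637 + ((-58 - 40*37) + 23536)/(-15758 + 17851) = 37637 + ((-58 - 1480) + 23536)/2093 = 37637 + (-1538 + 23536)*(1/2093) = 37637 + 21998*(1/2093) = 37637 + 21998/2093 = 78796239/2093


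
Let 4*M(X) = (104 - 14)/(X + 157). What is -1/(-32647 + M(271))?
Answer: 856/27945787 ≈ 3.0631e-5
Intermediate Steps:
M(X) = 45/(2*(157 + X)) (M(X) = ((104 - 14)/(X + 157))/4 = (90/(157 + X))/4 = 45/(2*(157 + X)))
-1/(-32647 + M(271)) = -1/(-32647 + 45/(2*(157 + 271))) = -1/(-32647 + (45/2)/428) = -1/(-32647 + (45/2)*(1/428)) = -1/(-32647 + 45/856) = -1/(-27945787/856) = -1*(-856/27945787) = 856/27945787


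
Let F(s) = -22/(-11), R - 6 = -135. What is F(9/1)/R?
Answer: -2/129 ≈ -0.015504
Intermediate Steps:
R = -129 (R = 6 - 135 = -129)
F(s) = 2 (F(s) = -22*(-1/11) = 2)
F(9/1)/R = 2/(-129) = 2*(-1/129) = -2/129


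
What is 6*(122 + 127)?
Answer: 1494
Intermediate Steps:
6*(122 + 127) = 6*249 = 1494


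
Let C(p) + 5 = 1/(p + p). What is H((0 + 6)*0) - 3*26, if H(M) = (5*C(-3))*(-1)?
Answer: -313/6 ≈ -52.167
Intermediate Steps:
C(p) = -5 + 1/(2*p) (C(p) = -5 + 1/(p + p) = -5 + 1/(2*p))
H(M) = 155/6 (H(M) = (5*(-5 + (½)/(-3)))*(-1) = (5*(-5 + (½)*(-⅓)))*(-1) = (5*(-5 - ⅙))*(-1) = (5*(-31/6))*(-1) = -155/6*(-1) = 155/6)
H((0 + 6)*0) - 3*26 = 155/6 - 3*26 = 155/6 - 78 = -313/6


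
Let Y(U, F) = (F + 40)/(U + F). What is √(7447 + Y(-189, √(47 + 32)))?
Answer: √(1407443 - 7448*√79)/√(189 - √79) ≈ 86.294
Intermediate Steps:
Y(U, F) = (40 + F)/(F + U)
√(7447 + Y(-189, √(47 + 32))) = √(7447 + (40 + √(47 + 32))/(√(47 + 32) - 189)) = √(7447 + (40 + √79)/(√79 - 189)) = √(7447 + (40 + √79)/(-189 + √79))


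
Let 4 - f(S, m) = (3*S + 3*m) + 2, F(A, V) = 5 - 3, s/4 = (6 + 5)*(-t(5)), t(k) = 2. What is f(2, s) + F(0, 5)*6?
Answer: 272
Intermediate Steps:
s = -88 (s = 4*((6 + 5)*(-1*2)) = 4*(11*(-2)) = 4*(-22) = -88)
F(A, V) = 2
f(S, m) = 2 - 3*S - 3*m (f(S, m) = 4 - ((3*S + 3*m) + 2) = 4 - (2 + 3*S + 3*m) = 4 + (-2 - 3*S - 3*m) = 2 - 3*S - 3*m)
f(2, s) + F(0, 5)*6 = (2 - 3*2 - 3*(-88)) + 2*6 = (2 - 6 + 264) + 12 = 260 + 12 = 272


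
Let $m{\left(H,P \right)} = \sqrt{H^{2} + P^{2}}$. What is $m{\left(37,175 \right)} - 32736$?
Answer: $-32736 + \sqrt{31994} \approx -32557.0$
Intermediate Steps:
$m{\left(37,175 \right)} - 32736 = \sqrt{37^{2} + 175^{2}} - 32736 = \sqrt{1369 + 30625} - 32736 = \sqrt{31994} - 32736 = -32736 + \sqrt{31994}$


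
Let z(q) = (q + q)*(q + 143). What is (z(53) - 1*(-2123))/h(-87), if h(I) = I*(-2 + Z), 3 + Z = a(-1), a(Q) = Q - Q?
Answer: 7633/145 ≈ 52.641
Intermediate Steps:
a(Q) = 0
Z = -3 (Z = -3 + 0 = -3)
h(I) = -5*I (h(I) = I*(-2 - 3) = I*(-5) = -5*I)
z(q) = 2*q*(143 + q) (z(q) = (2*q)*(143 + q) = 2*q*(143 + q))
(z(53) - 1*(-2123))/h(-87) = (2*53*(143 + 53) - 1*(-2123))/((-5*(-87))) = (2*53*196 + 2123)/435 = (20776 + 2123)*(1/435) = 22899*(1/435) = 7633/145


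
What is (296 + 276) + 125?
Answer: 697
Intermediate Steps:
(296 + 276) + 125 = 572 + 125 = 697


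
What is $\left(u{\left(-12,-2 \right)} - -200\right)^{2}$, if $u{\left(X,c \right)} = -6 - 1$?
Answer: $37249$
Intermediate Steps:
$u{\left(X,c \right)} = -7$ ($u{\left(X,c \right)} = -6 - 1 = -7$)
$\left(u{\left(-12,-2 \right)} - -200\right)^{2} = \left(-7 - -200\right)^{2} = \left(-7 + 200\right)^{2} = 193^{2} = 37249$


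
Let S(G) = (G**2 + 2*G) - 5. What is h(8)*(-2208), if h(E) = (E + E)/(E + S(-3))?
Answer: -5888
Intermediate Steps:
S(G) = -5 + G**2 + 2*G
h(E) = 2*E/(-2 + E) (h(E) = (E + E)/(E + (-5 + (-3)**2 + 2*(-3))) = (2*E)/(E + (-5 + 9 - 6)) = (2*E)/(E - 2) = (2*E)/(-2 + E) = 2*E/(-2 + E))
h(8)*(-2208) = (2*8/(-2 + 8))*(-2208) = (2*8/6)*(-2208) = (2*8*(1/6))*(-2208) = (8/3)*(-2208) = -5888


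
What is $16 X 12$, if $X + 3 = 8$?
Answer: $960$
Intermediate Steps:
$X = 5$ ($X = -3 + 8 = 5$)
$16 X 12 = 16 \cdot 5 \cdot 12 = 80 \cdot 12 = 960$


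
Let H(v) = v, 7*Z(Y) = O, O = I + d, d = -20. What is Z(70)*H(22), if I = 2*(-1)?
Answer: -484/7 ≈ -69.143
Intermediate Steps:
I = -2
O = -22 (O = -2 - 20 = -22)
Z(Y) = -22/7 (Z(Y) = (⅐)*(-22) = -22/7)
Z(70)*H(22) = -22/7*22 = -484/7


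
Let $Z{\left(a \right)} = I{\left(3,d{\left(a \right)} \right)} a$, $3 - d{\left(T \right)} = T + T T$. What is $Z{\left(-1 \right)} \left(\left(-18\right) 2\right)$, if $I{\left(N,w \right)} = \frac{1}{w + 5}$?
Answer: $\frac{9}{2} \approx 4.5$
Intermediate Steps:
$d{\left(T \right)} = 3 - T - T^{2}$ ($d{\left(T \right)} = 3 - \left(T + T T\right) = 3 - \left(T + T^{2}\right) = 3 - T - T^{2}$)
$I{\left(N,w \right)} = \frac{1}{5 + w}$
$Z{\left(a \right)} = \frac{a}{8 - a - a^{2}}$ ($Z{\left(a \right)} = \frac{a}{5 - \left(-3 + a + a^{2}\right)} = \frac{a}{8 - a - a^{2}}$)
$Z{\left(-1 \right)} \left(\left(-18\right) 2\right) = \left(-1\right) \left(-1\right) \frac{1}{-8 - 1 + \left(-1\right)^{2}} \left(\left(-18\right) 2\right) = \left(-1\right) \left(-1\right) \frac{1}{-8 - 1 + 1} \left(-36\right) = \left(-1\right) \left(-1\right) \frac{1}{-8} \left(-36\right) = \left(-1\right) \left(-1\right) \left(- \frac{1}{8}\right) \left(-36\right) = \left(- \frac{1}{8}\right) \left(-36\right) = \frac{9}{2}$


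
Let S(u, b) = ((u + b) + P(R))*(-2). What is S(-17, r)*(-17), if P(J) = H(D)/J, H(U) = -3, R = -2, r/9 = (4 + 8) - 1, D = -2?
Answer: 2839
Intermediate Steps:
r = 99 (r = 9*((4 + 8) - 1) = 9*(12 - 1) = 9*11 = 99)
P(J) = -3/J
S(u, b) = -3 - 2*b - 2*u (S(u, b) = ((u + b) - 3/(-2))*(-2) = ((b + u) - 3*(-½))*(-2) = ((b + u) + 3/2)*(-2) = (3/2 + b + u)*(-2) = -3 - 2*b - 2*u)
S(-17, r)*(-17) = (-3 - 2*99 - 2*(-17))*(-17) = (-3 - 198 + 34)*(-17) = -167*(-17) = 2839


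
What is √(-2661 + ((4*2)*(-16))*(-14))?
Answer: I*√869 ≈ 29.479*I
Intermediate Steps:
√(-2661 + ((4*2)*(-16))*(-14)) = √(-2661 + (8*(-16))*(-14)) = √(-2661 - 128*(-14)) = √(-2661 + 1792) = √(-869) = I*√869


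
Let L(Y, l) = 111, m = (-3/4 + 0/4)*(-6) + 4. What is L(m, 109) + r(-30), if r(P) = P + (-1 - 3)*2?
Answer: 73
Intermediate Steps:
r(P) = -8 + P (r(P) = P - 4*2 = P - 8 = -8 + P)
m = 17/2 (m = (-3*1/4 + 0*(1/4))*(-6) + 4 = (-3/4 + 0)*(-6) + 4 = -3/4*(-6) + 4 = 9/2 + 4 = 17/2 ≈ 8.5000)
L(m, 109) + r(-30) = 111 + (-8 - 30) = 111 - 38 = 73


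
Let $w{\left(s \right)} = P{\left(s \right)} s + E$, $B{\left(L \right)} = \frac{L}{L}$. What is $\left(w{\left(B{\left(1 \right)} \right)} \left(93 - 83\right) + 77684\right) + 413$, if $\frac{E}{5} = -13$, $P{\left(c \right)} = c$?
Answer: $77457$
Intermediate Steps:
$B{\left(L \right)} = 1$
$E = -65$ ($E = 5 \left(-13\right) = -65$)
$w{\left(s \right)} = -65 + s^{2}$ ($w{\left(s \right)} = s s - 65 = s^{2} - 65 = -65 + s^{2}$)
$\left(w{\left(B{\left(1 \right)} \right)} \left(93 - 83\right) + 77684\right) + 413 = \left(\left(-65 + 1^{2}\right) \left(93 - 83\right) + 77684\right) + 413 = \left(\left(-65 + 1\right) 10 + 77684\right) + 413 = \left(\left(-64\right) 10 + 77684\right) + 413 = \left(-640 + 77684\right) + 413 = 77044 + 413 = 77457$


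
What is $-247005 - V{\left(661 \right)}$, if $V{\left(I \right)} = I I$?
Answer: $-683926$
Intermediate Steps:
$V{\left(I \right)} = I^{2}$
$-247005 - V{\left(661 \right)} = -247005 - 661^{2} = -247005 - 436921 = -683926$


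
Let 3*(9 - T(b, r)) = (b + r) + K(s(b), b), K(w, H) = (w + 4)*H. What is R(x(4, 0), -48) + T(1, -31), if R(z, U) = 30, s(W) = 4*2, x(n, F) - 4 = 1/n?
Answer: 45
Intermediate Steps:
x(n, F) = 4 + 1/n
s(W) = 8
K(w, H) = H*(4 + w) (K(w, H) = (4 + w)*H = H*(4 + w))
T(b, r) = 9 - 13*b/3 - r/3 (T(b, r) = 9 - ((b + r) + b*(4 + 8))/3 = 9 - ((b + r) + b*12)/3 = 9 - ((b + r) + 12*b)/3 = 9 - (r + 13*b)/3 = 9 + (-13*b/3 - r/3) = 9 - 13*b/3 - r/3)
R(x(4, 0), -48) + T(1, -31) = 30 + (9 - 13/3*1 - ⅓*(-31)) = 30 + (9 - 13/3 + 31/3) = 30 + 15 = 45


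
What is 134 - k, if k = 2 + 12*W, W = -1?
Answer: 144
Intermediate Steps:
k = -10 (k = 2 + 12*(-1) = 2 - 12 = -10)
134 - k = 134 - 1*(-10) = 134 + 10 = 144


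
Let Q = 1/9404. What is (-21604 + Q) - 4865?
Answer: -248914475/9404 ≈ -26469.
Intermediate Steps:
Q = 1/9404 ≈ 0.00010634
(-21604 + Q) - 4865 = (-21604 + 1/9404) - 4865 = -203164015/9404 - 4865 = -248914475/9404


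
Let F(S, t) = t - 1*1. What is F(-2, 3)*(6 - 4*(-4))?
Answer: 44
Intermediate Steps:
F(S, t) = -1 + t (F(S, t) = t - 1 = -1 + t)
F(-2, 3)*(6 - 4*(-4)) = (-1 + 3)*(6 - 4*(-4)) = 2*(6 + 16) = 2*22 = 44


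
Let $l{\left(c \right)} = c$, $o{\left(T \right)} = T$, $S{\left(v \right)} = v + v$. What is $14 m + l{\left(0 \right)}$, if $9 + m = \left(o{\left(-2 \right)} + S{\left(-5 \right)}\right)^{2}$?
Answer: $1890$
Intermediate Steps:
$S{\left(v \right)} = 2 v$
$m = 135$ ($m = -9 + \left(-2 + 2 \left(-5\right)\right)^{2} = -9 + \left(-2 - 10\right)^{2} = -9 + \left(-12\right)^{2} = -9 + 144 = 135$)
$14 m + l{\left(0 \right)} = 14 \cdot 135 + 0 = 1890 + 0 = 1890$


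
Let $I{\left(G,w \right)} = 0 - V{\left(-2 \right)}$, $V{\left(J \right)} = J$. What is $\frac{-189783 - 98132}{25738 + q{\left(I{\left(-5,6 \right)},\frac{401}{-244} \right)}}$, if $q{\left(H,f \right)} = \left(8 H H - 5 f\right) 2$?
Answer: $- \frac{35125630}{3149849} \approx -11.152$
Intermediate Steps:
$I{\left(G,w \right)} = 2$ ($I{\left(G,w \right)} = 0 - -2 = 0 + 2 = 2$)
$q{\left(H,f \right)} = - 10 f + 16 H^{2}$ ($q{\left(H,f \right)} = \left(8 H^{2} - 5 f\right) 2 = \left(- 5 f + 8 H^{2}\right) 2 = - 10 f + 16 H^{2}$)
$\frac{-189783 - 98132}{25738 + q{\left(I{\left(-5,6 \right)},\frac{401}{-244} \right)}} = \frac{-189783 - 98132}{25738 + \left(- 10 \frac{401}{-244} + 16 \cdot 2^{2}\right)} = - \frac{287915}{25738 + \left(- 10 \cdot 401 \left(- \frac{1}{244}\right) + 16 \cdot 4\right)} = - \frac{287915}{25738 + \left(\left(-10\right) \left(- \frac{401}{244}\right) + 64\right)} = - \frac{287915}{25738 + \left(\frac{2005}{122} + 64\right)} = - \frac{287915}{25738 + \frac{9813}{122}} = - \frac{287915}{\frac{3149849}{122}} = \left(-287915\right) \frac{122}{3149849} = - \frac{35125630}{3149849}$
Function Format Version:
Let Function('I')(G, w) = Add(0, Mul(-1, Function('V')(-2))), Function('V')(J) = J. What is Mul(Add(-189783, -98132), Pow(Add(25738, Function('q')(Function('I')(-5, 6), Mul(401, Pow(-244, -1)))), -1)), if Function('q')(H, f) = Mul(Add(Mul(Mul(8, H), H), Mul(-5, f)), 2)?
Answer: Rational(-35125630, 3149849) ≈ -11.152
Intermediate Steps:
Function('I')(G, w) = 2 (Function('I')(G, w) = Add(0, Mul(-1, -2)) = Add(0, 2) = 2)
Function('q')(H, f) = Add(Mul(-10, f), Mul(16, Pow(H, 2))) (Function('q')(H, f) = Mul(Add(Mul(8, Pow(H, 2)), Mul(-5, f)), 2) = Mul(Add(Mul(-5, f), Mul(8, Pow(H, 2))), 2) = Add(Mul(-10, f), Mul(16, Pow(H, 2))))
Mul(Add(-189783, -98132), Pow(Add(25738, Function('q')(Function('I')(-5, 6), Mul(401, Pow(-244, -1)))), -1)) = Mul(Add(-189783, -98132), Pow(Add(25738, Add(Mul(-10, Mul(401, Pow(-244, -1))), Mul(16, Pow(2, 2)))), -1)) = Mul(-287915, Pow(Add(25738, Add(Mul(-10, Mul(401, Rational(-1, 244))), Mul(16, 4))), -1)) = Mul(-287915, Pow(Add(25738, Add(Mul(-10, Rational(-401, 244)), 64)), -1)) = Mul(-287915, Pow(Add(25738, Add(Rational(2005, 122), 64)), -1)) = Mul(-287915, Pow(Add(25738, Rational(9813, 122)), -1)) = Mul(-287915, Pow(Rational(3149849, 122), -1)) = Mul(-287915, Rational(122, 3149849)) = Rational(-35125630, 3149849)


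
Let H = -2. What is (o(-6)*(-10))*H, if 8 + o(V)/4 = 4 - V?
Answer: 160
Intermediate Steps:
o(V) = -16 - 4*V (o(V) = -32 + 4*(4 - V) = -32 + (16 - 4*V) = -16 - 4*V)
(o(-6)*(-10))*H = ((-16 - 4*(-6))*(-10))*(-2) = ((-16 + 24)*(-10))*(-2) = (8*(-10))*(-2) = -80*(-2) = 160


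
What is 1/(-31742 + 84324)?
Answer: 1/52582 ≈ 1.9018e-5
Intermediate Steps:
1/(-31742 + 84324) = 1/52582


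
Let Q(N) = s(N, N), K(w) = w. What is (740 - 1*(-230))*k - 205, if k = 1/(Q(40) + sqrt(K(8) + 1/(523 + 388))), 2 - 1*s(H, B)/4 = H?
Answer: 5*(-41*sqrt(7289) + 6426*sqrt(911))/(sqrt(7289) - 152*sqrt(911)) ≈ -211.50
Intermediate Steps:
s(H, B) = 8 - 4*H
Q(N) = 8 - 4*N
k = 1/(-152 + sqrt(6640279)/911) (k = 1/((8 - 4*40) + sqrt(8 + 1/(523 + 388))) = 1/((8 - 160) + sqrt(8 + 1/911)) = 1/(-152 + sqrt(8 + 1/911)) = 1/(-152 + sqrt(7289/911)) = 1/(-152 + sqrt(6640279)/911) ≈ -0.0067037)
(740 - 1*(-230))*k - 205 = (740 - 1*(-230))*(sqrt(911)/(sqrt(7289) - 152*sqrt(911))) - 205 = (740 + 230)*(sqrt(911)/(sqrt(7289) - 152*sqrt(911))) - 205 = 970*(sqrt(911)/(sqrt(7289) - 152*sqrt(911))) - 205 = 970*sqrt(911)/(sqrt(7289) - 152*sqrt(911)) - 205 = -205 + 970*sqrt(911)/(sqrt(7289) - 152*sqrt(911))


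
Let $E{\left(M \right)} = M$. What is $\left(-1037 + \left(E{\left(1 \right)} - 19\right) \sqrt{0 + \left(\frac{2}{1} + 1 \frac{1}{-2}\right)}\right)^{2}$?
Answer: $1075855 + 18666 \sqrt{6} \approx 1.1216 \cdot 10^{6}$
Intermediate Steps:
$\left(-1037 + \left(E{\left(1 \right)} - 19\right) \sqrt{0 + \left(\frac{2}{1} + 1 \frac{1}{-2}\right)}\right)^{2} = \left(-1037 + \left(1 - 19\right) \sqrt{0 + \left(\frac{2}{1} + 1 \frac{1}{-2}\right)}\right)^{2} = \left(-1037 - 18 \sqrt{0 + \left(2 \cdot 1 + 1 \left(- \frac{1}{2}\right)\right)}\right)^{2} = \left(-1037 - 18 \sqrt{0 + \left(2 - \frac{1}{2}\right)}\right)^{2} = \left(-1037 - 18 \sqrt{0 + \frac{3}{2}}\right)^{2} = \left(-1037 - 18 \sqrt{\frac{3}{2}}\right)^{2} = \left(-1037 - 18 \frac{\sqrt{6}}{2}\right)^{2} = \left(-1037 - 9 \sqrt{6}\right)^{2}$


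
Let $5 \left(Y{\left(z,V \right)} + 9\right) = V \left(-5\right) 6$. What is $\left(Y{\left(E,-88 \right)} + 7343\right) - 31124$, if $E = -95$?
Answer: $-23262$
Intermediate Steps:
$Y{\left(z,V \right)} = -9 - 6 V$ ($Y{\left(z,V \right)} = -9 + \frac{V \left(-5\right) 6}{5} = -9 + \frac{- 5 V 6}{5} = -9 + \frac{\left(-30\right) V}{5} = -9 - 6 V$)
$\left(Y{\left(E,-88 \right)} + 7343\right) - 31124 = \left(\left(-9 - -528\right) + 7343\right) - 31124 = \left(\left(-9 + 528\right) + 7343\right) - 31124 = \left(519 + 7343\right) - 31124 = 7862 - 31124 = -23262$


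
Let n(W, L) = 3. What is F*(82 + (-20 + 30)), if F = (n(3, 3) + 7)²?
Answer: 9200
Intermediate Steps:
F = 100 (F = (3 + 7)² = 10² = 100)
F*(82 + (-20 + 30)) = 100*(82 + (-20 + 30)) = 100*(82 + 10) = 100*92 = 9200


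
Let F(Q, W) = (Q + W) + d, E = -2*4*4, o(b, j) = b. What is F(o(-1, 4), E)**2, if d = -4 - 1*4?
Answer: 1681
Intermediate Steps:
E = -32 (E = -8*4 = -32)
d = -8 (d = -4 - 4 = -8)
F(Q, W) = -8 + Q + W (F(Q, W) = (Q + W) - 8 = -8 + Q + W)
F(o(-1, 4), E)**2 = (-8 - 1 - 32)**2 = (-41)**2 = 1681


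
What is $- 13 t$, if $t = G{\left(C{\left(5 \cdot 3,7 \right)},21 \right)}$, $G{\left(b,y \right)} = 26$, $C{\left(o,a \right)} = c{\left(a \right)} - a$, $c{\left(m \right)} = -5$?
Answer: $-338$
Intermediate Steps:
$C{\left(o,a \right)} = -5 - a$
$t = 26$
$- 13 t = \left(-13\right) 26 = -338$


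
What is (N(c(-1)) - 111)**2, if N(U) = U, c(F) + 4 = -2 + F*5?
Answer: 14884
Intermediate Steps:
c(F) = -6 + 5*F (c(F) = -4 + (-2 + F*5) = -4 + (-2 + 5*F) = -6 + 5*F)
(N(c(-1)) - 111)**2 = ((-6 + 5*(-1)) - 111)**2 = ((-6 - 5) - 111)**2 = (-11 - 111)**2 = (-122)**2 = 14884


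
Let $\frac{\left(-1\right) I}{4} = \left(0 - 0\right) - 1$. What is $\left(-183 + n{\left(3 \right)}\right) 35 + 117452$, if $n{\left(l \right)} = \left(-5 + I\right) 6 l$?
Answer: $110417$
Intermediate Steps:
$I = 4$ ($I = - 4 \left(\left(0 - 0\right) - 1\right) = - 4 \left(\left(0 + 0\right) - 1\right) = - 4 \left(0 - 1\right) = \left(-4\right) \left(-1\right) = 4$)
$n{\left(l \right)} = - 6 l$ ($n{\left(l \right)} = \left(-5 + 4\right) 6 l = - 6 l$)
$\left(-183 + n{\left(3 \right)}\right) 35 + 117452 = \left(-183 - 18\right) 35 + 117452 = \left(-201\right) 35 + 117452 = -7035 + 117452 = 110417$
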